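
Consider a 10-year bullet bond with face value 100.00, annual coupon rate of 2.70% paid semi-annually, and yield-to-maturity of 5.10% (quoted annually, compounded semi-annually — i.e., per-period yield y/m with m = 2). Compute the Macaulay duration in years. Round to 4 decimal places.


Coupon per period c = face * coupon_rate / m = 1.350000
Periods per year m = 2; per-period yield y/m = 0.025500
Number of cashflows N = 20
Cashflows (t years, CF_t, discount factor 1/(1+y/m)^(m*t), PV):
  t = 0.5000: CF_t = 1.350000, DF = 0.975134, PV = 1.316431
  t = 1.0000: CF_t = 1.350000, DF = 0.950886, PV = 1.283697
  t = 1.5000: CF_t = 1.350000, DF = 0.927242, PV = 1.251776
  t = 2.0000: CF_t = 1.350000, DF = 0.904185, PV = 1.220650
  t = 2.5000: CF_t = 1.350000, DF = 0.881702, PV = 1.190297
  t = 3.0000: CF_t = 1.350000, DF = 0.859777, PV = 1.160699
  t = 3.5000: CF_t = 1.350000, DF = 0.838398, PV = 1.131838
  t = 4.0000: CF_t = 1.350000, DF = 0.817551, PV = 1.103693
  t = 4.5000: CF_t = 1.350000, DF = 0.797222, PV = 1.076249
  t = 5.0000: CF_t = 1.350000, DF = 0.777398, PV = 1.049487
  t = 5.5000: CF_t = 1.350000, DF = 0.758067, PV = 1.023391
  t = 6.0000: CF_t = 1.350000, DF = 0.739217, PV = 0.997943
  t = 6.5000: CF_t = 1.350000, DF = 0.720836, PV = 0.973128
  t = 7.0000: CF_t = 1.350000, DF = 0.702912, PV = 0.948931
  t = 7.5000: CF_t = 1.350000, DF = 0.685433, PV = 0.925335
  t = 8.0000: CF_t = 1.350000, DF = 0.668389, PV = 0.902325
  t = 8.5000: CF_t = 1.350000, DF = 0.651769, PV = 0.879888
  t = 9.0000: CF_t = 1.350000, DF = 0.635562, PV = 0.858009
  t = 9.5000: CF_t = 1.350000, DF = 0.619758, PV = 0.836674
  t = 10.0000: CF_t = 101.350000, DF = 0.604347, PV = 61.250616
Price P = sum_t PV_t = 81.381057
Macaulay numerator sum_t t * PV_t:
  t * PV_t at t = 0.5000: 0.658216
  t * PV_t at t = 1.0000: 1.283697
  t * PV_t at t = 1.5000: 1.877665
  t * PV_t at t = 2.0000: 2.441300
  t * PV_t at t = 2.5000: 2.975743
  t * PV_t at t = 3.0000: 3.482098
  t * PV_t at t = 3.5000: 3.961432
  t * PV_t at t = 4.0000: 4.414774
  t * PV_t at t = 4.5000: 4.843121
  t * PV_t at t = 5.0000: 5.247436
  t * PV_t at t = 5.5000: 5.628649
  t * PV_t at t = 6.0000: 5.987659
  t * PV_t at t = 6.5000: 6.325334
  t * PV_t at t = 7.0000: 6.642514
  t * PV_t at t = 7.5000: 6.940009
  t * PV_t at t = 8.0000: 7.218602
  t * PV_t at t = 8.5000: 7.479049
  t * PV_t at t = 9.0000: 7.722080
  t * PV_t at t = 9.5000: 7.948401
  t * PV_t at t = 10.0000: 612.506157
Macaulay duration D = (sum_t t * PV_t) / P = 705.583935 / 81.381057 = 8.670125

Answer: Macaulay duration = 8.6701 years


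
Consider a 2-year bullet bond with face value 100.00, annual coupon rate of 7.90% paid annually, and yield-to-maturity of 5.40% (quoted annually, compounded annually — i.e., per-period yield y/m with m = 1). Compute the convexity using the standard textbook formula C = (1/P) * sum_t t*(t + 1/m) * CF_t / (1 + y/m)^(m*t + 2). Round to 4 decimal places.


Answer: Convexity = 5.1430

Derivation:
Coupon per period c = face * coupon_rate / m = 7.900000
Periods per year m = 1; per-period yield y/m = 0.054000
Number of cashflows N = 2
Cashflows (t years, CF_t, discount factor 1/(1+y/m)^(m*t), PV):
  t = 1.0000: CF_t = 7.900000, DF = 0.948767, PV = 7.495256
  t = 2.0000: CF_t = 107.900000, DF = 0.900158, PV = 97.127056
Price P = sum_t PV_t = 104.622312
Convexity numerator sum_t t*(t + 1/m) * CF_t / (1+y/m)^(m*t + 2):
  t = 1.0000: term = 13.493831
  t = 2.0000: term = 524.578216
Convexity = (1/P) * sum = 538.072046 / 104.622312 = 5.142995


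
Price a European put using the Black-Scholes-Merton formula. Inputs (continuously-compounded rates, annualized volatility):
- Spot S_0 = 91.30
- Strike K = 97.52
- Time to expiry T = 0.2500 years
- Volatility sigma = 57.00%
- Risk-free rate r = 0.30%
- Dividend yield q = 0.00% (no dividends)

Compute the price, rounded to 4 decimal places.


Answer: Price = 14.0436

Derivation:
d1 = (ln(S/K) + (r - q + 0.5*sigma^2) * T) / (sigma * sqrt(T)) = -0.08611999
d2 = d1 - sigma * sqrt(T) = -0.37111999
exp(-rT) = 0.99925028; exp(-qT) = 1.00000000
P = K * exp(-rT) * N(-d2) - S_0 * exp(-qT) * N(-d1)
N(-d1) = 0.53431448; N(-d2) = 0.64472592
P = 97.5200 * 0.99925028 * 0.64472592 - 91.3000 * 1.00000000 * 0.53431448 = 14.0436


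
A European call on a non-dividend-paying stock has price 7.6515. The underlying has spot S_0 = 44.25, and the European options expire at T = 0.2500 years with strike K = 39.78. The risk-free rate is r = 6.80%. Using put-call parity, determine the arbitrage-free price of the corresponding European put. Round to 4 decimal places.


Answer: Put price = 2.5110

Derivation:
Put-call parity: C - P = S_0 * exp(-qT) - K * exp(-rT).
S_0 * exp(-qT) = 44.2500 * 1.00000000 = 44.25000000
K * exp(-rT) = 39.7800 * 0.98314368 = 39.10945577
P = C - S*exp(-qT) + K*exp(-rT)
P = 7.6515 - 44.25000000 + 39.10945577 = 2.5110


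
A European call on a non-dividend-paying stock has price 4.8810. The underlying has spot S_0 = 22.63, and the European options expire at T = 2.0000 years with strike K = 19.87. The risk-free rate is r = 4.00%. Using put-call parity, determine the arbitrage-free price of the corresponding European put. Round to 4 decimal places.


Answer: Put price = 0.5933

Derivation:
Put-call parity: C - P = S_0 * exp(-qT) - K * exp(-rT).
S_0 * exp(-qT) = 22.6300 * 1.00000000 = 22.63000000
K * exp(-rT) = 19.8700 * 0.92311635 = 18.34232180
P = C - S*exp(-qT) + K*exp(-rT)
P = 4.8810 - 22.63000000 + 18.34232180 = 0.5933


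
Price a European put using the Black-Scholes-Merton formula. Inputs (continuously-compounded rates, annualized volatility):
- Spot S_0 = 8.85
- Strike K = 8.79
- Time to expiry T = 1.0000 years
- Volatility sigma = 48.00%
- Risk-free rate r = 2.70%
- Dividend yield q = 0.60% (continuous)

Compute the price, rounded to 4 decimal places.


Answer: Price = 1.5278

Derivation:
d1 = (ln(S/K) + (r - q + 0.5*sigma^2) * T) / (sigma * sqrt(T)) = 0.29792239
d2 = d1 - sigma * sqrt(T) = -0.18207761
exp(-rT) = 0.97336124; exp(-qT) = 0.99401796
P = K * exp(-rT) * N(-d2) - S_0 * exp(-qT) * N(-d1)
N(-d1) = 0.38288120; N(-d2) = 0.57223909
P = 8.7900 * 0.97336124 * 0.57223909 - 8.8500 * 0.99401796 * 0.38288120 = 1.5278


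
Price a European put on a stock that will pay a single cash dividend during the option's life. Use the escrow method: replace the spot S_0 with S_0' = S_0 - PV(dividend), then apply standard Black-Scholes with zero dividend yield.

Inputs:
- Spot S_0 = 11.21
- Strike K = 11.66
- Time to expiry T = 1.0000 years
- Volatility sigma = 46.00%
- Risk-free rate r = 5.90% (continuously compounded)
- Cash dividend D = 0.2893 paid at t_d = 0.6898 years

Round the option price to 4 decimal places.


Answer: Price = 2.0241

Derivation:
PV(D) = D * exp(-r * t_d) = 0.2893 * 0.96011885 = 0.27776238
S_0' = S_0 - PV(D) = 11.2100 - 0.27776238 = 10.93223762
d1 = (ln(S_0'/K) + (r + sigma^2/2)*T) / (sigma*sqrt(T)) = 0.21815614
d2 = d1 - sigma*sqrt(T) = -0.24184386
exp(-rT) = 0.94270677
N(-d1) = 0.41365373; N(-d2) = 0.59554943
P = K * exp(-rT) * N(-d2) - S_0' * N(-d1) = 11.6600 * 0.94270677 * 0.59554943 - 10.93223762 * 0.41365373 = 2.0241


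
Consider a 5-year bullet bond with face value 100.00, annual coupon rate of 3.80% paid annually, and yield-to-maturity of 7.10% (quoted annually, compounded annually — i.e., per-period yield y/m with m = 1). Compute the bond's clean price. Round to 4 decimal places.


Coupon per period c = face * coupon_rate / m = 3.800000
Periods per year m = 1; per-period yield y/m = 0.071000
Number of cashflows N = 5
Cashflows (t years, CF_t, discount factor 1/(1+y/m)^(m*t), PV):
  t = 1.0000: CF_t = 3.800000, DF = 0.933707, PV = 3.548086
  t = 2.0000: CF_t = 3.800000, DF = 0.871808, PV = 3.312872
  t = 3.0000: CF_t = 3.800000, DF = 0.814013, PV = 3.093251
  t = 4.0000: CF_t = 3.800000, DF = 0.760050, PV = 2.888190
  t = 5.0000: CF_t = 103.800000, DF = 0.709664, PV = 73.663101
Price P = sum_t PV_t = 86.505500

Answer: Price = 86.5055


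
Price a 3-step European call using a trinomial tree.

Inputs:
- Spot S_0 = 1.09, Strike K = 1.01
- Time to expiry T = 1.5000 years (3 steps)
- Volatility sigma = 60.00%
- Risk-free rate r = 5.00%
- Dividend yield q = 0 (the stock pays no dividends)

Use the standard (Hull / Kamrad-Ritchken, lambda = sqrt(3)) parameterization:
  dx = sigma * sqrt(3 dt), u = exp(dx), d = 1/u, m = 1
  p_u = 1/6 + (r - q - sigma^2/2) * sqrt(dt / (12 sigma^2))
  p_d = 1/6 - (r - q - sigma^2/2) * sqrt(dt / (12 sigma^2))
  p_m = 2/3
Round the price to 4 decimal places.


dt = T/N = 0.500000; dx = sigma*sqrt(3*dt) = 0.734847
u = exp(dx) = 2.085163; d = 1/u = 0.479579
p_u = 0.122440, p_m = 0.666667, p_d = 0.210894
Discount per step: exp(-r*dt) = 0.975310
Stock lattice S(k, j) with j the centered position index:
  k=0: S(0,+0) = 1.0900
  k=1: S(1,-1) = 0.5227; S(1,+0) = 1.0900; S(1,+1) = 2.2728
  k=2: S(2,-2) = 0.2507; S(2,-1) = 0.5227; S(2,+0) = 1.0900; S(2,+1) = 2.2728; S(2,+2) = 4.7392
  k=3: S(3,-3) = 0.1202; S(3,-2) = 0.2507; S(3,-1) = 0.5227; S(3,+0) = 1.0900; S(3,+1) = 2.2728; S(3,+2) = 4.7392; S(3,+3) = 9.8820
Terminal payoffs V(N, j) = max(S_T - K, 0):
  V(3,-3) = 0.000000; V(3,-2) = 0.000000; V(3,-1) = 0.000000; V(3,+0) = 0.080000; V(3,+1) = 1.262827; V(3,+2) = 3.729215; V(3,+3) = 8.872035
Backward induction: V(k, j) = exp(-r*dt) * [p_u * V(k+1, j+1) + p_m * V(k+1, j) + p_d * V(k+1, j-1)]
  V(2,-2) = exp(-r*dt) * [p_u*0.000000 + p_m*0.000000 + p_d*0.000000] = 0.000000
  V(2,-1) = exp(-r*dt) * [p_u*0.080000 + p_m*0.000000 + p_d*0.000000] = 0.009553
  V(2,+0) = exp(-r*dt) * [p_u*1.262827 + p_m*0.080000 + p_d*0.000000] = 0.202819
  V(2,+1) = exp(-r*dt) * [p_u*3.729215 + p_m*1.262827 + p_d*0.080000] = 1.282884
  V(2,+2) = exp(-r*dt) * [p_u*8.872035 + p_m*3.729215 + p_d*1.262827] = 3.743976
  V(1,-1) = exp(-r*dt) * [p_u*0.202819 + p_m*0.009553 + p_d*0.000000] = 0.030432
  V(1,+0) = exp(-r*dt) * [p_u*1.282884 + p_m*0.202819 + p_d*0.009553] = 0.287037
  V(1,+1) = exp(-r*dt) * [p_u*3.743976 + p_m*1.282884 + p_d*0.202819] = 1.322950
  V(0,+0) = exp(-r*dt) * [p_u*1.322950 + p_m*0.287037 + p_d*0.030432] = 0.350875

Answer: Price = V(0,0) = 0.3509


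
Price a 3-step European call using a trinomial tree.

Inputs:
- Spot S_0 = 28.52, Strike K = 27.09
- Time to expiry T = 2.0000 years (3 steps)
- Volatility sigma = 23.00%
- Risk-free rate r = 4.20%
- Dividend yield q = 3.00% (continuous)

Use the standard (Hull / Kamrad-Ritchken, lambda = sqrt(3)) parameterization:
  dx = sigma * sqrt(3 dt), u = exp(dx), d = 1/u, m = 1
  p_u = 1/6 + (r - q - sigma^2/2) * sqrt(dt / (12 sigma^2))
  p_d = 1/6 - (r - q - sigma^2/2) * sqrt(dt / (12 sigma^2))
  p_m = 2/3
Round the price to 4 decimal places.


Answer: Price = V(0,0) = 4.3103

Derivation:
dt = T/N = 0.666667; dx = sigma*sqrt(3*dt) = 0.325269
u = exp(dx) = 1.384403; d = 1/u = 0.722333
p_u = 0.151858, p_m = 0.666667, p_d = 0.181475
Discount per step: exp(-r*dt) = 0.972388
Stock lattice S(k, j) with j the centered position index:
  k=0: S(0,+0) = 28.5200
  k=1: S(1,-1) = 20.6009; S(1,+0) = 28.5200; S(1,+1) = 39.4832
  k=2: S(2,-2) = 14.8807; S(2,-1) = 20.6009; S(2,+0) = 28.5200; S(2,+1) = 39.4832; S(2,+2) = 54.6606
  k=3: S(3,-3) = 10.7488; S(3,-2) = 14.8807; S(3,-1) = 20.6009; S(3,+0) = 28.5200; S(3,+1) = 39.4832; S(3,+2) = 54.6606; S(3,+3) = 75.6724
Terminal payoffs V(N, j) = max(S_T - K, 0):
  V(3,-3) = 0.000000; V(3,-2) = 0.000000; V(3,-1) = 0.000000; V(3,+0) = 1.430000; V(3,+1) = 12.393178; V(3,+2) = 27.570637; V(3,+3) = 48.582359
Backward induction: V(k, j) = exp(-r*dt) * [p_u * V(k+1, j+1) + p_m * V(k+1, j) + p_d * V(k+1, j-1)]
  V(2,-2) = exp(-r*dt) * [p_u*0.000000 + p_m*0.000000 + p_d*0.000000] = 0.000000
  V(2,-1) = exp(-r*dt) * [p_u*1.430000 + p_m*0.000000 + p_d*0.000000] = 0.211161
  V(2,+0) = exp(-r*dt) * [p_u*12.393178 + p_m*1.430000 + p_d*0.000000] = 2.757053
  V(2,+1) = exp(-r*dt) * [p_u*27.570637 + p_m*12.393178 + p_d*1.430000] = 12.357560
  V(2,+2) = exp(-r*dt) * [p_u*48.582359 + p_m*27.570637 + p_d*12.393178] = 27.233794
  V(1,-1) = exp(-r*dt) * [p_u*2.757053 + p_m*0.211161 + p_d*0.000000] = 0.544009
  V(1,+0) = exp(-r*dt) * [p_u*12.357560 + p_m*2.757053 + p_d*0.211161] = 3.649330
  V(1,+1) = exp(-r*dt) * [p_u*27.233794 + p_m*12.357560 + p_d*2.757053] = 12.518907
  V(0,+0) = exp(-r*dt) * [p_u*12.518907 + p_m*3.649330 + p_d*0.544009] = 4.310318


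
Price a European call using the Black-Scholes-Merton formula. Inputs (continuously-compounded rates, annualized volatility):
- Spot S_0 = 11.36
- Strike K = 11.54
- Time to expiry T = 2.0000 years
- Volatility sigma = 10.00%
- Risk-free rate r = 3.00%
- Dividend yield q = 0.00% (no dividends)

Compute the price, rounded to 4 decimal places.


d1 = (ln(S/K) + (r - q + 0.5*sigma^2) * T) / (sigma * sqrt(T)) = 0.38381157
d2 = d1 - sigma * sqrt(T) = 0.24239021
exp(-rT) = 0.94176453; exp(-qT) = 1.00000000
C = S_0 * exp(-qT) * N(d1) - K * exp(-rT) * N(d2)
N(d1) = 0.64944094; N(d2) = 0.59576109
C = 11.3600 * 1.00000000 * 0.64944094 - 11.5400 * 0.94176453 * 0.59576109 = 0.9029

Answer: Price = 0.9029


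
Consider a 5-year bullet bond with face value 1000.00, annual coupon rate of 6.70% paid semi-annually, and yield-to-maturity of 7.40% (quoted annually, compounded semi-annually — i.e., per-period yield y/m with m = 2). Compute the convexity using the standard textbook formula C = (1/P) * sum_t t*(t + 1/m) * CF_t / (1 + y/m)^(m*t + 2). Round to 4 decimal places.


Coupon per period c = face * coupon_rate / m = 33.500000
Periods per year m = 2; per-period yield y/m = 0.037000
Number of cashflows N = 10
Cashflows (t years, CF_t, discount factor 1/(1+y/m)^(m*t), PV):
  t = 0.5000: CF_t = 33.500000, DF = 0.964320, PV = 32.304725
  t = 1.0000: CF_t = 33.500000, DF = 0.929913, PV = 31.152098
  t = 1.5000: CF_t = 33.500000, DF = 0.896734, PV = 30.040596
  t = 2.0000: CF_t = 33.500000, DF = 0.864739, PV = 28.968752
  t = 2.5000: CF_t = 33.500000, DF = 0.833885, PV = 27.935151
  t = 3.0000: CF_t = 33.500000, DF = 0.804132, PV = 26.938429
  t = 3.5000: CF_t = 33.500000, DF = 0.775441, PV = 25.977270
  t = 4.0000: CF_t = 33.500000, DF = 0.747773, PV = 25.050405
  t = 4.5000: CF_t = 33.500000, DF = 0.721093, PV = 24.156611
  t = 5.0000: CF_t = 1033.500000, DF = 0.695364, PV = 718.659080
Price P = sum_t PV_t = 971.183116
Convexity numerator sum_t t*(t + 1/m) * CF_t / (1+y/m)^(m*t + 2):
  t = 0.5000: term = 15.020298
  t = 1.0000: term = 43.453128
  t = 1.5000: term = 83.805453
  t = 2.0000: term = 134.692146
  t = 2.5000: term = 194.829527
  t = 3.0000: term = 263.029255
  t = 3.5000: term = 338.192549
  t = 4.0000: term = 419.304717
  t = 4.5000: term = 505.429987
  t = 5.0000: term = 18377.993692
Convexity = (1/P) * sum = 20375.750752 / 971.183116 = 20.980339

Answer: Convexity = 20.9803


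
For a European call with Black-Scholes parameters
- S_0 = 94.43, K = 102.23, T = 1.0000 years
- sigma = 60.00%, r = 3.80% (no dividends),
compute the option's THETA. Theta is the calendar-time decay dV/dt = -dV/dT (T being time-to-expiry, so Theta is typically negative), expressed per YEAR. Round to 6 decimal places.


Answer: Theta = -12.335665

Derivation:
d1 = 0.2310560708; d2 = -0.3689439292
phi(d1) = 0.3884340080; exp(-qT) = 1.0000000000; exp(-rT) = 0.9627129409
Theta = -S*exp(-qT)*phi(d1)*sigma/(2*sqrt(T)) - r*K*exp(-rT)*N(d2) + q*S*exp(-qT)*N(d1)
N(d1) = 0.5913643789; N(d2) = 0.3560847594; sqrt(T) = 1.0000000000
Term 1 = -94.4300 * 1.0000000000 * 0.3884340080 * 0.6000 / (2 * 1.0000000000) = -11.0039470126
Term 2 = -0.0380 * 102.2300 * 0.9627129409 * 0.3560847594 = -1.3317176421
Term 3 = 0 (no dividend yield, q = 0)
Theta = -11.0039470126 + (-1.3317176421) + (0.0000000000) = -12.335665


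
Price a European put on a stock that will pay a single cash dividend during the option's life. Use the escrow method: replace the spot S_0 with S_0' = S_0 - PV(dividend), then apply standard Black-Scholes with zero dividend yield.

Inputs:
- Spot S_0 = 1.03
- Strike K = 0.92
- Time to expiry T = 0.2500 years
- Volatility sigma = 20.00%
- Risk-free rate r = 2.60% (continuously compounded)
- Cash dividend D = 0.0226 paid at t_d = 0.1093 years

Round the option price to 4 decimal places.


Answer: Price = 0.0084

Derivation:
PV(D) = D * exp(-r * t_d) = 0.0226 * 0.99716223 = 0.02253587
S_0' = S_0 - PV(D) = 1.0300 - 0.02253587 = 1.00746413
d1 = (ln(S_0'/K) + (r + sigma^2/2)*T) / (sigma*sqrt(T)) = 1.02318024
d2 = d1 - sigma*sqrt(T) = 0.92318024
exp(-rT) = 0.99352108
N(-d1) = 0.15311132; N(-d2) = 0.17795664
P = K * exp(-rT) * N(-d2) - S_0' * N(-d1) = 0.9200 * 0.99352108 * 0.17795664 - 1.00746413 * 0.15311132 = 0.0084


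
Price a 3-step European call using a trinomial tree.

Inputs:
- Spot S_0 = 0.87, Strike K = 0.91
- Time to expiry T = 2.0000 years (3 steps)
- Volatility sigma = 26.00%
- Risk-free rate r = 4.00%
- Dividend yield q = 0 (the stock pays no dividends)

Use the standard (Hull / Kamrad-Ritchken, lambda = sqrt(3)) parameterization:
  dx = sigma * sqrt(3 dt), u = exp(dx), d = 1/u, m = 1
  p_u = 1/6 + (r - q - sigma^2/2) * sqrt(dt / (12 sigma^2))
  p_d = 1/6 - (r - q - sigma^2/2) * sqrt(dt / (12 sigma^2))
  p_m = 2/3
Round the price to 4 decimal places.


dt = T/N = 0.666667; dx = sigma*sqrt(3*dt) = 0.367696
u = exp(dx) = 1.444402; d = 1/u = 0.692328
p_u = 0.172287, p_m = 0.666667, p_d = 0.161046
Discount per step: exp(-r*dt) = 0.973686
Stock lattice S(k, j) with j the centered position index:
  k=0: S(0,+0) = 0.8700
  k=1: S(1,-1) = 0.6023; S(1,+0) = 0.8700; S(1,+1) = 1.2566
  k=2: S(2,-2) = 0.4170; S(2,-1) = 0.6023; S(2,+0) = 0.8700; S(2,+1) = 1.2566; S(2,+2) = 1.8151
  k=3: S(3,-3) = 0.2887; S(3,-2) = 0.4170; S(3,-1) = 0.6023; S(3,+0) = 0.8700; S(3,+1) = 1.2566; S(3,+2) = 1.8151; S(3,+3) = 2.6217
Terminal payoffs V(N, j) = max(S_T - K, 0):
  V(3,-3) = 0.000000; V(3,-2) = 0.000000; V(3,-1) = 0.000000; V(3,+0) = 0.000000; V(3,+1) = 0.346630; V(3,+2) = 0.905079; V(3,+3) = 1.711704
Backward induction: V(k, j) = exp(-r*dt) * [p_u * V(k+1, j+1) + p_m * V(k+1, j) + p_d * V(k+1, j-1)]
  V(2,-2) = exp(-r*dt) * [p_u*0.000000 + p_m*0.000000 + p_d*0.000000] = 0.000000
  V(2,-1) = exp(-r*dt) * [p_u*0.000000 + p_m*0.000000 + p_d*0.000000] = 0.000000
  V(2,+0) = exp(-r*dt) * [p_u*0.346630 + p_m*0.000000 + p_d*0.000000] = 0.058148
  V(2,+1) = exp(-r*dt) * [p_u*0.905079 + p_m*0.346630 + p_d*0.000000] = 0.376836
  V(2,+2) = exp(-r*dt) * [p_u*1.711704 + p_m*0.905079 + p_d*0.346630] = 0.929007
  V(1,-1) = exp(-r*dt) * [p_u*0.058148 + p_m*0.000000 + p_d*0.000000] = 0.009755
  V(1,+0) = exp(-r*dt) * [p_u*0.376836 + p_m*0.058148 + p_d*0.000000] = 0.100961
  V(1,+1) = exp(-r*dt) * [p_u*0.929007 + p_m*0.376836 + p_d*0.058148] = 0.409576
  V(0,+0) = exp(-r*dt) * [p_u*0.409576 + p_m*0.100961 + p_d*0.009755] = 0.135774

Answer: Price = V(0,0) = 0.1358


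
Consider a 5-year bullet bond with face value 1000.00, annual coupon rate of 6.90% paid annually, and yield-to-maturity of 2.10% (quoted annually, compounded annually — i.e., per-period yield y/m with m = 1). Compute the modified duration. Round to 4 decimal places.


Coupon per period c = face * coupon_rate / m = 69.000000
Periods per year m = 1; per-period yield y/m = 0.021000
Number of cashflows N = 5
Cashflows (t years, CF_t, discount factor 1/(1+y/m)^(m*t), PV):
  t = 1.0000: CF_t = 69.000000, DF = 0.979432, PV = 67.580803
  t = 2.0000: CF_t = 69.000000, DF = 0.959287, PV = 66.190796
  t = 3.0000: CF_t = 69.000000, DF = 0.939556, PV = 64.829379
  t = 4.0000: CF_t = 69.000000, DF = 0.920231, PV = 63.495964
  t = 5.0000: CF_t = 1069.000000, DF = 0.901304, PV = 963.493956
Price P = sum_t PV_t = 1225.590899
First compute Macaulay numerator sum_t t * PV_t:
  t * PV_t at t = 1.0000: 67.580803
  t * PV_t at t = 2.0000: 132.381593
  t * PV_t at t = 3.0000: 194.488138
  t * PV_t at t = 4.0000: 253.983857
  t * PV_t at t = 5.0000: 4817.469781
Macaulay duration D = 5465.904172 / 1225.590899 = 4.459811
Modified duration = D / (1 + y/m) = 4.459811 / (1 + 0.021000) = 4.368082

Answer: Modified duration = 4.3681


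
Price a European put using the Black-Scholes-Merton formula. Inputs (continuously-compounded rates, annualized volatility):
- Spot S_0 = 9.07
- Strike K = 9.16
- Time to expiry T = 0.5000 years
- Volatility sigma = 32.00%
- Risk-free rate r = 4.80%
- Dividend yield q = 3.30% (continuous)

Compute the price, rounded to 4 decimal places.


d1 = (ln(S/K) + (r - q + 0.5*sigma^2) * T) / (sigma * sqrt(T)) = 0.10264577
d2 = d1 - sigma * sqrt(T) = -0.12362840
exp(-rT) = 0.97628571; exp(-qT) = 0.98363538
P = K * exp(-rT) * N(-d2) - S_0 * exp(-qT) * N(-d1)
N(-d1) = 0.45912206; N(-d2) = 0.54919525
P = 9.1600 * 0.97628571 * 0.54919525 - 9.0700 * 0.98363538 * 0.45912206 = 0.8152

Answer: Price = 0.8152


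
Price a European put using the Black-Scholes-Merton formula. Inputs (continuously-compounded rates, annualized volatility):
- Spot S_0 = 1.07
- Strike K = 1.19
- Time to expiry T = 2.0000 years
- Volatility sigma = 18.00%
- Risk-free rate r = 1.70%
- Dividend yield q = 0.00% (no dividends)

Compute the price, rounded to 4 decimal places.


Answer: Price = 0.1570

Derivation:
d1 = (ln(S/K) + (r - q + 0.5*sigma^2) * T) / (sigma * sqrt(T)) = -0.15672102
d2 = d1 - sigma * sqrt(T) = -0.41127946
exp(-rT) = 0.96657150; exp(-qT) = 1.00000000
P = K * exp(-rT) * N(-d2) - S_0 * exp(-qT) * N(-d1)
N(-d1) = 0.56226764; N(-d2) = 0.65956619
P = 1.1900 * 0.96657150 * 0.65956619 - 1.0700 * 1.00000000 * 0.56226764 = 0.1570


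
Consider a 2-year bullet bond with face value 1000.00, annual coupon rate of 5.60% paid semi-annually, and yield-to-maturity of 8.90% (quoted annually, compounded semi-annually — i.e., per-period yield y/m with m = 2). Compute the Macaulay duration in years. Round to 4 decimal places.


Answer: Macaulay duration = 1.9169 years

Derivation:
Coupon per period c = face * coupon_rate / m = 28.000000
Periods per year m = 2; per-period yield y/m = 0.044500
Number of cashflows N = 4
Cashflows (t years, CF_t, discount factor 1/(1+y/m)^(m*t), PV):
  t = 0.5000: CF_t = 28.000000, DF = 0.957396, PV = 26.807085
  t = 1.0000: CF_t = 28.000000, DF = 0.916607, PV = 25.664993
  t = 1.5000: CF_t = 28.000000, DF = 0.877556, PV = 24.571558
  t = 2.0000: CF_t = 1028.000000, DF = 0.840168, PV = 863.692876
Price P = sum_t PV_t = 940.736511
Macaulay numerator sum_t t * PV_t:
  t * PV_t at t = 0.5000: 13.403542
  t * PV_t at t = 1.0000: 25.664993
  t * PV_t at t = 1.5000: 36.857337
  t * PV_t at t = 2.0000: 1727.385752
Macaulay duration D = (sum_t t * PV_t) / P = 1803.311624 / 940.736511 = 1.916915


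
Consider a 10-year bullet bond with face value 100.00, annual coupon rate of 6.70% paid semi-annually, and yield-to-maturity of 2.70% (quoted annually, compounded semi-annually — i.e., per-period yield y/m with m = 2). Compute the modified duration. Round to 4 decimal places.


Coupon per period c = face * coupon_rate / m = 3.350000
Periods per year m = 2; per-period yield y/m = 0.013500
Number of cashflows N = 20
Cashflows (t years, CF_t, discount factor 1/(1+y/m)^(m*t), PV):
  t = 0.5000: CF_t = 3.350000, DF = 0.986680, PV = 3.305377
  t = 1.0000: CF_t = 3.350000, DF = 0.973537, PV = 3.261349
  t = 1.5000: CF_t = 3.350000, DF = 0.960569, PV = 3.217907
  t = 2.0000: CF_t = 3.350000, DF = 0.947774, PV = 3.175044
  t = 2.5000: CF_t = 3.350000, DF = 0.935150, PV = 3.132752
  t = 3.0000: CF_t = 3.350000, DF = 0.922694, PV = 3.091023
  t = 3.5000: CF_t = 3.350000, DF = 0.910403, PV = 3.049850
  t = 4.0000: CF_t = 3.350000, DF = 0.898276, PV = 3.009226
  t = 4.5000: CF_t = 3.350000, DF = 0.886311, PV = 2.969142
  t = 5.0000: CF_t = 3.350000, DF = 0.874505, PV = 2.929593
  t = 5.5000: CF_t = 3.350000, DF = 0.862857, PV = 2.890570
  t = 6.0000: CF_t = 3.350000, DF = 0.851363, PV = 2.852067
  t = 6.5000: CF_t = 3.350000, DF = 0.840023, PV = 2.814077
  t = 7.0000: CF_t = 3.350000, DF = 0.828834, PV = 2.776593
  t = 7.5000: CF_t = 3.350000, DF = 0.817794, PV = 2.739609
  t = 8.0000: CF_t = 3.350000, DF = 0.806900, PV = 2.703116
  t = 8.5000: CF_t = 3.350000, DF = 0.796152, PV = 2.667110
  t = 9.0000: CF_t = 3.350000, DF = 0.785547, PV = 2.631584
  t = 9.5000: CF_t = 3.350000, DF = 0.775084, PV = 2.596531
  t = 10.0000: CF_t = 103.350000, DF = 0.764760, PV = 79.037905
Price P = sum_t PV_t = 134.850429
First compute Macaulay numerator sum_t t * PV_t:
  t * PV_t at t = 0.5000: 1.652689
  t * PV_t at t = 1.0000: 3.261349
  t * PV_t at t = 1.5000: 4.826861
  t * PV_t at t = 2.0000: 6.350089
  t * PV_t at t = 2.5000: 7.831880
  t * PV_t at t = 3.0000: 9.273070
  t * PV_t at t = 3.5000: 10.674476
  t * PV_t at t = 4.0000: 12.036903
  t * PV_t at t = 4.5000: 13.361141
  t * PV_t at t = 5.0000: 14.647965
  t * PV_t at t = 5.5000: 15.898136
  t * PV_t at t = 6.0000: 17.112404
  t * PV_t at t = 6.5000: 18.291502
  t * PV_t at t = 7.0000: 19.436153
  t * PV_t at t = 7.5000: 20.547064
  t * PV_t at t = 8.0000: 21.624932
  t * PV_t at t = 8.5000: 22.670439
  t * PV_t at t = 9.0000: 23.684257
  t * PV_t at t = 9.5000: 24.667044
  t * PV_t at t = 10.0000: 790.379050
Macaulay duration D = 1058.227404 / 134.850429 = 7.847416
Modified duration = D / (1 + y/m) = 7.847416 / (1 + 0.013500) = 7.742887

Answer: Modified duration = 7.7429


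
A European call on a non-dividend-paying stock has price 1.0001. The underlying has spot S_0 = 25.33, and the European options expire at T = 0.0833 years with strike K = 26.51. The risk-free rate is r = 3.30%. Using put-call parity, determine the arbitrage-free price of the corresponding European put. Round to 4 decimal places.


Answer: Put price = 2.1073

Derivation:
Put-call parity: C - P = S_0 * exp(-qT) - K * exp(-rT).
S_0 * exp(-qT) = 25.3300 * 1.00000000 = 25.33000000
K * exp(-rT) = 26.5100 * 0.99725487 = 26.43722673
P = C - S*exp(-qT) + K*exp(-rT)
P = 1.0001 - 25.33000000 + 26.43722673 = 2.1073


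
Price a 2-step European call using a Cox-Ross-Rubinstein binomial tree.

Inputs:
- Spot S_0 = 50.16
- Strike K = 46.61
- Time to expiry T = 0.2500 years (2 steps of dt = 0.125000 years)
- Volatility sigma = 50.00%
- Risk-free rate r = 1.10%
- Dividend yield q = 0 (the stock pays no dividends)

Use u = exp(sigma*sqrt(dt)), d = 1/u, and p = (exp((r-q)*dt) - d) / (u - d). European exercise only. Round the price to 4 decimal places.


Answer: Price = V(0,0) = 6.9922

Derivation:
dt = T/N = 0.125000
u = exp(sigma*sqrt(dt)) = 1.193365; d = 1/u = 0.837967
p = (exp((r-q)*dt) - d) / (u - d) = 0.459792
Discount per step: exp(-r*dt) = 0.998626
Stock lattice S(k, i) with i counting down-moves:
  k=0: S(0,0) = 50.1600
  k=1: S(1,0) = 59.8592; S(1,1) = 42.0324
  k=2: S(2,0) = 71.4338; S(2,1) = 50.1600; S(2,2) = 35.2218
Terminal payoffs V(N, i) = max(S_T - K, 0):
  V(2,0) = 24.823810; V(2,1) = 3.550000; V(2,2) = 0.000000
Backward induction: V(k, i) = exp(-r*dt) * [p * V(k+1, i) + (1-p) * V(k+1, i+1)].
  V(1,0) = exp(-r*dt) * [p*24.823810 + (1-p)*3.550000] = 13.313212
  V(1,1) = exp(-r*dt) * [p*3.550000 + (1-p)*0.000000] = 1.630019
  V(0,0) = exp(-r*dt) * [p*13.313212 + (1-p)*1.630019] = 6.992238


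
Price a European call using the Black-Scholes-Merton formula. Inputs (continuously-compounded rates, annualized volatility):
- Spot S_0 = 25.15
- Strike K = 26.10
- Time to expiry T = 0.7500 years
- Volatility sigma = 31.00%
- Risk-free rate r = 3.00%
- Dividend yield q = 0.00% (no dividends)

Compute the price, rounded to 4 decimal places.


d1 = (ln(S/K) + (r - q + 0.5*sigma^2) * T) / (sigma * sqrt(T)) = 0.07993538
d2 = d1 - sigma * sqrt(T) = -0.18853249
exp(-rT) = 0.97775124; exp(-qT) = 1.00000000
C = S_0 * exp(-qT) * N(d1) - K * exp(-rT) * N(d2)
N(d1) = 0.53185568; N(d2) = 0.42522962
C = 25.1500 * 1.00000000 * 0.53185568 - 26.1000 * 0.97775124 * 0.42522962 = 2.5246

Answer: Price = 2.5246


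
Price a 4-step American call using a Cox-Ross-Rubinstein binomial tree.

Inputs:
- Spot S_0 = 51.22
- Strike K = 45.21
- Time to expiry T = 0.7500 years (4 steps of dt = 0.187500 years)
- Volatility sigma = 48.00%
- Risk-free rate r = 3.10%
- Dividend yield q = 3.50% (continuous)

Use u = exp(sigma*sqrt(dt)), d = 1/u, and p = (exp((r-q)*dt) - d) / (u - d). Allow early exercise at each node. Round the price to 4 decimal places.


Answer: Price = V(0,0) = 11.3297

Derivation:
dt = T/N = 0.187500
u = exp(sigma*sqrt(dt)) = 1.231024; d = 1/u = 0.812332
p = (exp((r-q)*dt) - d) / (u - d) = 0.446434
Discount per step: exp(-r*dt) = 0.994204
Stock lattice S(k, i) with i counting down-moves:
  k=0: S(0,0) = 51.2200
  k=1: S(1,0) = 63.0530; S(1,1) = 41.6076
  k=2: S(2,0) = 77.6198; S(2,1) = 51.2200; S(2,2) = 33.7992
  k=3: S(3,0) = 95.5518; S(3,1) = 63.0530; S(3,2) = 41.6076; S(3,3) = 27.4562
  k=4: S(4,0) = 117.6265; S(4,1) = 77.6198; S(4,2) = 51.2200; S(4,3) = 33.7992; S(4,4) = 22.3035
Terminal payoffs V(N, i) = max(S_T - K, 0):
  V(4,0) = 72.416514; V(4,1) = 32.409779; V(4,2) = 6.010000; V(4,3) = 0.000000; V(4,4) = 0.000000
Backward induction: V(k, i) = exp(-r*dt) * [p * V(k+1, i) + (1-p) * V(k+1, i+1)]; then take max(V_cont, immediate exercise) for American.
  V(3,0) = exp(-r*dt) * [p*72.416514 + (1-p)*32.409779] = 49.978802; exercise = 50.341787; V(3,0) = max -> 50.341787
  V(3,1) = exp(-r*dt) * [p*32.409779 + (1-p)*6.010000] = 17.692624; exercise = 17.843034; V(3,1) = max -> 17.843034
  V(3,2) = exp(-r*dt) * [p*6.010000 + (1-p)*0.000000] = 2.667519; exercise = 0.000000; V(3,2) = max -> 2.667519
  V(3,3) = exp(-r*dt) * [p*0.000000 + (1-p)*0.000000] = 0.000000; exercise = 0.000000; V(3,3) = max -> 0.000000
  V(2,0) = exp(-r*dt) * [p*50.341787 + (1-p)*17.843034] = 32.164088; exercise = 32.409779; V(2,0) = max -> 32.409779
  V(2,1) = exp(-r*dt) * [p*17.843034 + (1-p)*2.667519] = 9.387662; exercise = 6.010000; V(2,1) = max -> 9.387662
  V(2,2) = exp(-r*dt) * [p*2.667519 + (1-p)*0.000000] = 1.183970; exercise = 0.000000; V(2,2) = max -> 1.183970
  V(1,0) = exp(-r*dt) * [p*32.409779 + (1-p)*9.387662] = 19.551546; exercise = 17.843034; V(1,0) = max -> 19.551546
  V(1,1) = exp(-r*dt) * [p*9.387662 + (1-p)*1.183970] = 4.818290; exercise = 0.000000; V(1,1) = max -> 4.818290
  V(0,0) = exp(-r*dt) * [p*19.551546 + (1-p)*4.818290] = 11.329672; exercise = 6.010000; V(0,0) = max -> 11.329672


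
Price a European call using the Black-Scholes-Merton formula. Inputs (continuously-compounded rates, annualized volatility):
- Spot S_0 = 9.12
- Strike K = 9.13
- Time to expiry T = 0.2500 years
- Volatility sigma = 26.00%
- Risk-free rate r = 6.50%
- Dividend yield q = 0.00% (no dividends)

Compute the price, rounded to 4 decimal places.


d1 = (ln(S/K) + (r - q + 0.5*sigma^2) * T) / (sigma * sqrt(T)) = 0.18157007
d2 = d1 - sigma * sqrt(T) = 0.05157007
exp(-rT) = 0.98388132; exp(-qT) = 1.00000000
C = S_0 * exp(-qT) * N(d1) - K * exp(-rT) * N(d2)
N(d1) = 0.57203993; N(d2) = 0.52056437
C = 9.1200 * 1.00000000 * 0.57203993 - 9.1300 * 0.98388132 * 0.52056437 = 0.5409

Answer: Price = 0.5409


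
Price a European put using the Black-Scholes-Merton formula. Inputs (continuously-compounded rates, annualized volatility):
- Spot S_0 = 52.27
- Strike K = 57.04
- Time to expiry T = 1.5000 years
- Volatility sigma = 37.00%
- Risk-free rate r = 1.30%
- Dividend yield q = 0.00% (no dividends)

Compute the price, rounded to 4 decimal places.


d1 = (ln(S/K) + (r - q + 0.5*sigma^2) * T) / (sigma * sqrt(T)) = 0.07689371
d2 = d1 - sigma * sqrt(T) = -0.37626189
exp(-rT) = 0.98068890; exp(-qT) = 1.00000000
P = K * exp(-rT) * N(-d2) - S_0 * exp(-qT) * N(-d1)
N(-d1) = 0.46935405; N(-d2) = 0.64663890
P = 57.0400 * 0.98068890 * 0.64663890 - 52.2700 * 1.00000000 * 0.46935405 = 11.6389

Answer: Price = 11.6389


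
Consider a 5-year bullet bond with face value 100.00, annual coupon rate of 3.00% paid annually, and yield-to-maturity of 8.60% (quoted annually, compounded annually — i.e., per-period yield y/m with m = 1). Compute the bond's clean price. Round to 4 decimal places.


Coupon per period c = face * coupon_rate / m = 3.000000
Periods per year m = 1; per-period yield y/m = 0.086000
Number of cashflows N = 5
Cashflows (t years, CF_t, discount factor 1/(1+y/m)^(m*t), PV):
  t = 1.0000: CF_t = 3.000000, DF = 0.920810, PV = 2.762431
  t = 2.0000: CF_t = 3.000000, DF = 0.847892, PV = 2.543675
  t = 3.0000: CF_t = 3.000000, DF = 0.780747, PV = 2.342242
  t = 4.0000: CF_t = 3.000000, DF = 0.718920, PV = 2.156761
  t = 5.0000: CF_t = 103.000000, DF = 0.661989, PV = 68.184883
Price P = sum_t PV_t = 77.989991

Answer: Price = 77.9900


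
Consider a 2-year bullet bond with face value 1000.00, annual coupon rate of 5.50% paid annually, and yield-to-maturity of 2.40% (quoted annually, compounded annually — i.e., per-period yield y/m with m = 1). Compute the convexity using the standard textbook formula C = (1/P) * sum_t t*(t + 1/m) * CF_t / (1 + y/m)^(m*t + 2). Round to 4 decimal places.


Coupon per period c = face * coupon_rate / m = 55.000000
Periods per year m = 1; per-period yield y/m = 0.024000
Number of cashflows N = 2
Cashflows (t years, CF_t, discount factor 1/(1+y/m)^(m*t), PV):
  t = 1.0000: CF_t = 55.000000, DF = 0.976562, PV = 53.710938
  t = 2.0000: CF_t = 1055.000000, DF = 0.953674, PV = 1006.126404
Price P = sum_t PV_t = 1059.837341
Convexity numerator sum_t t*(t + 1/m) * CF_t / (1+y/m)^(m*t + 2):
  t = 1.0000: term = 102.445483
  t = 2.0000: term = 5757.101462
Convexity = (1/P) * sum = 5859.546945 / 1059.837341 = 5.528723

Answer: Convexity = 5.5287


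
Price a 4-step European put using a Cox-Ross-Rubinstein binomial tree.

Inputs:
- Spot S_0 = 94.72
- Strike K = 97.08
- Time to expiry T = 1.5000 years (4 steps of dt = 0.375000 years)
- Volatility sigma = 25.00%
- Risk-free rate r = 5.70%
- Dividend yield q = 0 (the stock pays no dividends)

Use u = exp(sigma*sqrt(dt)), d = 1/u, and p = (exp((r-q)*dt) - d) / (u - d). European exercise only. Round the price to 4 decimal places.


dt = T/N = 0.375000
u = exp(sigma*sqrt(dt)) = 1.165433; d = 1/u = 0.858050
p = (exp((r-q)*dt) - d) / (u - d) = 0.532088
Discount per step: exp(-r*dt) = 0.978852
Stock lattice S(k, i) with i counting down-moves:
  k=0: S(0,0) = 94.7200
  k=1: S(1,0) = 110.3899; S(1,1) = 81.2745
  k=2: S(2,0) = 128.6520; S(2,1) = 94.7200; S(2,2) = 69.7376
  k=3: S(3,0) = 149.9354; S(3,1) = 110.3899; S(3,2) = 81.2745; S(3,3) = 59.8383
  k=4: S(4,0) = 174.7397; S(4,1) = 128.6520; S(4,2) = 94.7200; S(4,3) = 69.7376; S(4,4) = 51.3442
Terminal payoffs V(N, i) = max(K - S_T, 0):
  V(4,0) = 0.000000; V(4,1) = 0.000000; V(4,2) = 2.360000; V(4,3) = 27.342447; V(4,4) = 45.735761
Backward induction: V(k, i) = exp(-r*dt) * [p * V(k+1, i) + (1-p) * V(k+1, i+1)].
  V(3,0) = exp(-r*dt) * [p*0.000000 + (1-p)*0.000000] = 0.000000
  V(3,1) = exp(-r*dt) * [p*0.000000 + (1-p)*2.360000] = 1.080918
  V(3,2) = exp(-r*dt) * [p*2.360000 + (1-p)*27.342447] = 13.752456
  V(3,3) = exp(-r*dt) * [p*27.342447 + (1-p)*45.735761] = 35.188640
  V(2,0) = exp(-r*dt) * [p*0.000000 + (1-p)*1.080918] = 0.495078
  V(2,1) = exp(-r*dt) * [p*1.080918 + (1-p)*13.752456] = 6.861828
  V(2,2) = exp(-r*dt) * [p*13.752456 + (1-p)*35.188640] = 23.279736
  V(1,0) = exp(-r*dt) * [p*0.495078 + (1-p)*6.861828] = 3.400683
  V(1,1) = exp(-r*dt) * [p*6.861828 + (1-p)*23.279736] = 14.236381
  V(0,0) = exp(-r*dt) * [p*3.400683 + (1-p)*14.236381] = 8.291690

Answer: Price = V(0,0) = 8.2917


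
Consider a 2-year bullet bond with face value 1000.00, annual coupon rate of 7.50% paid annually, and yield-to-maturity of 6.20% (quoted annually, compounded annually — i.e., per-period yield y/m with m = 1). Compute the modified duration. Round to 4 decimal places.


Answer: Modified duration = 1.8183

Derivation:
Coupon per period c = face * coupon_rate / m = 75.000000
Periods per year m = 1; per-period yield y/m = 0.062000
Number of cashflows N = 2
Cashflows (t years, CF_t, discount factor 1/(1+y/m)^(m*t), PV):
  t = 1.0000: CF_t = 75.000000, DF = 0.941620, PV = 70.621469
  t = 2.0000: CF_t = 1075.000000, DF = 0.886647, PV = 953.146002
Price P = sum_t PV_t = 1023.767471
First compute Macaulay numerator sum_t t * PV_t:
  t * PV_t at t = 1.0000: 70.621469
  t * PV_t at t = 2.0000: 1906.292005
Macaulay duration D = 1976.913474 / 1023.767471 = 1.931018
Modified duration = D / (1 + y/m) = 1.931018 / (1 + 0.062000) = 1.818284


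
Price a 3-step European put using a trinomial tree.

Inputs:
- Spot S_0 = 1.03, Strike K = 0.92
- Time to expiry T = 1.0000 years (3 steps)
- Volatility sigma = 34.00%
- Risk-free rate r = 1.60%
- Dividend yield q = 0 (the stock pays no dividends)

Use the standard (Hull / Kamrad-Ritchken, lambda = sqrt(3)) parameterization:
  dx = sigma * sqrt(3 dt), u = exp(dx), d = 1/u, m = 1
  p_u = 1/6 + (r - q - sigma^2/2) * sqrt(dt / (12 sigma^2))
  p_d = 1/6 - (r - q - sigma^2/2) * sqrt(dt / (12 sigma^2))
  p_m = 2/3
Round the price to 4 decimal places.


dt = T/N = 0.333333; dx = sigma*sqrt(3*dt) = 0.340000
u = exp(dx) = 1.404948; d = 1/u = 0.711770
p_u = 0.146176, p_m = 0.666667, p_d = 0.187157
Discount per step: exp(-r*dt) = 0.994681
Stock lattice S(k, j) with j the centered position index:
  k=0: S(0,+0) = 1.0300
  k=1: S(1,-1) = 0.7331; S(1,+0) = 1.0300; S(1,+1) = 1.4471
  k=2: S(2,-2) = 0.5218; S(2,-1) = 0.7331; S(2,+0) = 1.0300; S(2,+1) = 1.4471; S(2,+2) = 2.0331
  k=3: S(3,-3) = 0.3714; S(3,-2) = 0.5218; S(3,-1) = 0.7331; S(3,+0) = 1.0300; S(3,+1) = 1.4471; S(3,+2) = 2.0331; S(3,+3) = 2.8564
Terminal payoffs V(N, j) = max(K - S_T, 0):
  V(3,-3) = 0.548587; V(3,-2) = 0.398184; V(3,-1) = 0.186877; V(3,+0) = 0.000000; V(3,+1) = 0.000000; V(3,+2) = 0.000000; V(3,+3) = 0.000000
Backward induction: V(k, j) = exp(-r*dt) * [p_u * V(k+1, j+1) + p_m * V(k+1, j) + p_d * V(k+1, j-1)]
  V(2,-2) = exp(-r*dt) * [p_u*0.186877 + p_m*0.398184 + p_d*0.548587] = 0.393342
  V(2,-1) = exp(-r*dt) * [p_u*0.000000 + p_m*0.186877 + p_d*0.398184] = 0.198048
  V(2,+0) = exp(-r*dt) * [p_u*0.000000 + p_m*0.000000 + p_d*0.186877] = 0.034789
  V(2,+1) = exp(-r*dt) * [p_u*0.000000 + p_m*0.000000 + p_d*0.000000] = 0.000000
  V(2,+2) = exp(-r*dt) * [p_u*0.000000 + p_m*0.000000 + p_d*0.000000] = 0.000000
  V(1,-1) = exp(-r*dt) * [p_u*0.034789 + p_m*0.198048 + p_d*0.393342] = 0.209613
  V(1,+0) = exp(-r*dt) * [p_u*0.000000 + p_m*0.034789 + p_d*0.198048] = 0.059938
  V(1,+1) = exp(-r*dt) * [p_u*0.000000 + p_m*0.000000 + p_d*0.034789] = 0.006476
  V(0,+0) = exp(-r*dt) * [p_u*0.006476 + p_m*0.059938 + p_d*0.209613] = 0.079710

Answer: Price = V(0,0) = 0.0797


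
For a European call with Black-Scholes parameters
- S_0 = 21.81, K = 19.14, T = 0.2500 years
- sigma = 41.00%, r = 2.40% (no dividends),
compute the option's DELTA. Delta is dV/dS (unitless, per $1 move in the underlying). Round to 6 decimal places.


Answer: Delta = 0.778989

Derivation:
d1 = 0.7687838741; d2 = 0.5637838741
phi(d1) = 0.2968724019; exp(-qT) = 1.0000000000; exp(-rT) = 0.9940179641
N(d1) = 0.7789891882
Delta = exp(-qT) * N(d1) = 1.0000000000 * 0.7789891882 = 0.778989


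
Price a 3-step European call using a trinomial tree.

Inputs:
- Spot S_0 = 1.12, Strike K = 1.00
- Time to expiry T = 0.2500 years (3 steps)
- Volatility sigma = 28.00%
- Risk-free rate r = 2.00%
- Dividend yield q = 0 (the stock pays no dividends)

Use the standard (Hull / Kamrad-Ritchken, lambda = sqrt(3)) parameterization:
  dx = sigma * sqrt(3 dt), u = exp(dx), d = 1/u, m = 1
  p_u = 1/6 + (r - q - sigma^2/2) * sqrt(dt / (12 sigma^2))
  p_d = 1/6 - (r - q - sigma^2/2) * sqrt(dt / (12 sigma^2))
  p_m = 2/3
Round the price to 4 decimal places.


dt = T/N = 0.083333; dx = sigma*sqrt(3*dt) = 0.140000
u = exp(dx) = 1.150274; d = 1/u = 0.869358
p_u = 0.160952, p_m = 0.666667, p_d = 0.172381
Discount per step: exp(-r*dt) = 0.998335
Stock lattice S(k, j) with j the centered position index:
  k=0: S(0,+0) = 1.1200
  k=1: S(1,-1) = 0.9737; S(1,+0) = 1.1200; S(1,+1) = 1.2883
  k=2: S(2,-2) = 0.8465; S(2,-1) = 0.9737; S(2,+0) = 1.1200; S(2,+1) = 1.2883; S(2,+2) = 1.4819
  k=3: S(3,-3) = 0.7359; S(3,-2) = 0.8465; S(3,-1) = 0.9737; S(3,+0) = 1.1200; S(3,+1) = 1.2883; S(3,+2) = 1.4819; S(3,+3) = 1.7046
Terminal payoffs V(N, j) = max(S_T - K, 0):
  V(3,-3) = 0.000000; V(3,-2) = 0.000000; V(3,-1) = 0.000000; V(3,+0) = 0.120000; V(3,+1) = 0.288307; V(3,+2) = 0.481905; V(3,+3) = 0.704597
Backward induction: V(k, j) = exp(-r*dt) * [p_u * V(k+1, j+1) + p_m * V(k+1, j) + p_d * V(k+1, j-1)]
  V(2,-2) = exp(-r*dt) * [p_u*0.000000 + p_m*0.000000 + p_d*0.000000] = 0.000000
  V(2,-1) = exp(-r*dt) * [p_u*0.120000 + p_m*0.000000 + p_d*0.000000] = 0.019282
  V(2,+0) = exp(-r*dt) * [p_u*0.288307 + p_m*0.120000 + p_d*0.000000] = 0.126193
  V(2,+1) = exp(-r*dt) * [p_u*0.481905 + p_m*0.288307 + p_d*0.120000] = 0.289970
  V(2,+2) = exp(-r*dt) * [p_u*0.704597 + p_m*0.481905 + p_d*0.288307] = 0.483569
  V(1,-1) = exp(-r*dt) * [p_u*0.126193 + p_m*0.019282 + p_d*0.000000] = 0.033111
  V(1,+0) = exp(-r*dt) * [p_u*0.289970 + p_m*0.126193 + p_d*0.019282] = 0.133901
  V(1,+1) = exp(-r*dt) * [p_u*0.483569 + p_m*0.289970 + p_d*0.126193] = 0.292411
  V(0,+0) = exp(-r*dt) * [p_u*0.292411 + p_m*0.133901 + p_d*0.033111] = 0.141802

Answer: Price = V(0,0) = 0.1418
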